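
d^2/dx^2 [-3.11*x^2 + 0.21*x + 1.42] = -6.22000000000000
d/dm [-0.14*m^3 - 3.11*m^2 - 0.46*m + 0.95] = -0.42*m^2 - 6.22*m - 0.46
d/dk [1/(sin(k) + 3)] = -cos(k)/(sin(k) + 3)^2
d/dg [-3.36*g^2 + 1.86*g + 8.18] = 1.86 - 6.72*g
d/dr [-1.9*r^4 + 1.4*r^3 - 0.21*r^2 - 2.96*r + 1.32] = -7.6*r^3 + 4.2*r^2 - 0.42*r - 2.96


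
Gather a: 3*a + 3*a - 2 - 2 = 6*a - 4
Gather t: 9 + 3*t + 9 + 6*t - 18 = 9*t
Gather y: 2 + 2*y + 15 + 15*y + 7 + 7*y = 24*y + 24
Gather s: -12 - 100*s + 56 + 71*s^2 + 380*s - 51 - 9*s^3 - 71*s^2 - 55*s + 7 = -9*s^3 + 225*s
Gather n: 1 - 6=-5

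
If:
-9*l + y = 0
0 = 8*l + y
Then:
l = 0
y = 0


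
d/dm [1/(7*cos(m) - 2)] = 7*sin(m)/(7*cos(m) - 2)^2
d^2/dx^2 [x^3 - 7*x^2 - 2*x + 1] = 6*x - 14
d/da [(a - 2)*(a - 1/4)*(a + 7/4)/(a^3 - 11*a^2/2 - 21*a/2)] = (-160*a^4 - 452*a^3 - 521*a^2 + 308*a + 294)/(8*a^2*(4*a^4 - 44*a^3 + 37*a^2 + 462*a + 441))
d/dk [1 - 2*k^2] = -4*k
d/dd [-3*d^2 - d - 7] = -6*d - 1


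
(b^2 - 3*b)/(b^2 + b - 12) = b/(b + 4)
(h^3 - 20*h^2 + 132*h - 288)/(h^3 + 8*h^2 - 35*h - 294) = (h^2 - 14*h + 48)/(h^2 + 14*h + 49)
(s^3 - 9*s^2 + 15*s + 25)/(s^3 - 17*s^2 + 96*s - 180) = (s^2 - 4*s - 5)/(s^2 - 12*s + 36)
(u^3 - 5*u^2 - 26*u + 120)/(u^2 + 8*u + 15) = (u^2 - 10*u + 24)/(u + 3)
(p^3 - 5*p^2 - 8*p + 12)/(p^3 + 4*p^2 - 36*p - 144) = (p^2 + p - 2)/(p^2 + 10*p + 24)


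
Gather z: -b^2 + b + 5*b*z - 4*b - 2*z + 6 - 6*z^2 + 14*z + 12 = -b^2 - 3*b - 6*z^2 + z*(5*b + 12) + 18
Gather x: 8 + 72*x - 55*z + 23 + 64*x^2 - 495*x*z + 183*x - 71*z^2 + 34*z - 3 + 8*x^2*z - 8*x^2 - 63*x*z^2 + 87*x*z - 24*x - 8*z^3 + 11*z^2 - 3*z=x^2*(8*z + 56) + x*(-63*z^2 - 408*z + 231) - 8*z^3 - 60*z^2 - 24*z + 28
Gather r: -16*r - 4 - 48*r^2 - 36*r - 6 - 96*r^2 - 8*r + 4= -144*r^2 - 60*r - 6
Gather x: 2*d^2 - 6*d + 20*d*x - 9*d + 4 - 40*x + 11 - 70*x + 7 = 2*d^2 - 15*d + x*(20*d - 110) + 22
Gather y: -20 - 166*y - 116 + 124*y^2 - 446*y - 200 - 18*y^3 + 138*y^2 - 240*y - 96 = -18*y^3 + 262*y^2 - 852*y - 432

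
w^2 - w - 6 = (w - 3)*(w + 2)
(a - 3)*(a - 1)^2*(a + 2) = a^4 - 3*a^3 - 3*a^2 + 11*a - 6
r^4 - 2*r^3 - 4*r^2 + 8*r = r*(r - 2)^2*(r + 2)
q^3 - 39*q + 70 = (q - 5)*(q - 2)*(q + 7)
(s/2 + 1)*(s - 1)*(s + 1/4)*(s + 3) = s^4/2 + 17*s^3/8 + s^2 - 23*s/8 - 3/4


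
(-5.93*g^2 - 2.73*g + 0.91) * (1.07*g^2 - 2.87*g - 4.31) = -6.3451*g^4 + 14.098*g^3 + 34.3671*g^2 + 9.1546*g - 3.9221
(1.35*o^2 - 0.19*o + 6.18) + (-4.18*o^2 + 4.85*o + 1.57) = -2.83*o^2 + 4.66*o + 7.75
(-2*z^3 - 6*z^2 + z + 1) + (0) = -2*z^3 - 6*z^2 + z + 1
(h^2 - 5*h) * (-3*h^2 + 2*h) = -3*h^4 + 17*h^3 - 10*h^2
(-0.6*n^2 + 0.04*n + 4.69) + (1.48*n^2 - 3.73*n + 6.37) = 0.88*n^2 - 3.69*n + 11.06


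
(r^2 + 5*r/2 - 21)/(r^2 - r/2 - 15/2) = (-2*r^2 - 5*r + 42)/(-2*r^2 + r + 15)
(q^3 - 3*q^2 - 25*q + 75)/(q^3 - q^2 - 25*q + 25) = (q - 3)/(q - 1)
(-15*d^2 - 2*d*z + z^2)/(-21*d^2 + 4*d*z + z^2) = (-15*d^2 - 2*d*z + z^2)/(-21*d^2 + 4*d*z + z^2)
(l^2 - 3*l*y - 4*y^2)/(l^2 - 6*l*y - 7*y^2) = (-l + 4*y)/(-l + 7*y)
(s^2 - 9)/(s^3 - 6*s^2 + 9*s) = (s + 3)/(s*(s - 3))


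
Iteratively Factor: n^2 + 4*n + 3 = (n + 3)*(n + 1)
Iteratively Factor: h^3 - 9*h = (h - 3)*(h^2 + 3*h) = (h - 3)*(h + 3)*(h)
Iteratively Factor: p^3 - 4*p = (p + 2)*(p^2 - 2*p) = (p - 2)*(p + 2)*(p)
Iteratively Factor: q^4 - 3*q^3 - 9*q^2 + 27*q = (q)*(q^3 - 3*q^2 - 9*q + 27) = q*(q - 3)*(q^2 - 9) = q*(q - 3)^2*(q + 3)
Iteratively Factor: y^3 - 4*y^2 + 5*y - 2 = (y - 1)*(y^2 - 3*y + 2) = (y - 1)^2*(y - 2)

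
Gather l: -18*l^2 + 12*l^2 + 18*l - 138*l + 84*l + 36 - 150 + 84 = -6*l^2 - 36*l - 30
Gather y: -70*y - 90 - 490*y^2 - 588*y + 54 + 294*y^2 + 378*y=-196*y^2 - 280*y - 36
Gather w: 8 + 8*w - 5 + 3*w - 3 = 11*w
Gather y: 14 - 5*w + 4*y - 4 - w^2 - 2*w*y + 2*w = -w^2 - 3*w + y*(4 - 2*w) + 10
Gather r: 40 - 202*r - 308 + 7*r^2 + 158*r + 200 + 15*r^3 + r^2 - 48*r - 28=15*r^3 + 8*r^2 - 92*r - 96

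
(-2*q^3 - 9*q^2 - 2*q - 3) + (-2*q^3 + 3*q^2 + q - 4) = -4*q^3 - 6*q^2 - q - 7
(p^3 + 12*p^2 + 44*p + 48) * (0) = 0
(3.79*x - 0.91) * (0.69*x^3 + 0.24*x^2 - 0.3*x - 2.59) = 2.6151*x^4 + 0.2817*x^3 - 1.3554*x^2 - 9.5431*x + 2.3569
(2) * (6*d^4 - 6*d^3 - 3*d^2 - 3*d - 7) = 12*d^4 - 12*d^3 - 6*d^2 - 6*d - 14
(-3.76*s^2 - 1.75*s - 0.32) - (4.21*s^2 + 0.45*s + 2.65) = -7.97*s^2 - 2.2*s - 2.97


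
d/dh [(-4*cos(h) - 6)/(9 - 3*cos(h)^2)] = 4*(cos(h)^2 + 3*cos(h) + 3)*sin(h)/(3*(cos(h)^2 - 3)^2)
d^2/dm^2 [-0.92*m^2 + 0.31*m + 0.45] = -1.84000000000000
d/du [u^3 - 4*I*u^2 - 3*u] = 3*u^2 - 8*I*u - 3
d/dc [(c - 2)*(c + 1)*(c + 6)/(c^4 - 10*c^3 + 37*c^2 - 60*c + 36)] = (-c^3 - 17*c^2 + 8*c + 84)/(c^5 - 13*c^4 + 67*c^3 - 171*c^2 + 216*c - 108)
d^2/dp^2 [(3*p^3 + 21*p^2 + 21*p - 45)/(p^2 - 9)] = 96/(p^3 - 9*p^2 + 27*p - 27)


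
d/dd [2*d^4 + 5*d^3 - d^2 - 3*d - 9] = 8*d^3 + 15*d^2 - 2*d - 3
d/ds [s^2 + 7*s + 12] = 2*s + 7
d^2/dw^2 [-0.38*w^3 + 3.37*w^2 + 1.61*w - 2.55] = 6.74 - 2.28*w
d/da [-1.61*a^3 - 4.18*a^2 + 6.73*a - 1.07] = -4.83*a^2 - 8.36*a + 6.73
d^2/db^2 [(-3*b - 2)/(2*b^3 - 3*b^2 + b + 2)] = 2*(-(3*b + 2)*(6*b^2 - 6*b + 1)^2 + 3*(6*b^2 - 6*b + (2*b - 1)*(3*b + 2) + 1)*(2*b^3 - 3*b^2 + b + 2))/(2*b^3 - 3*b^2 + b + 2)^3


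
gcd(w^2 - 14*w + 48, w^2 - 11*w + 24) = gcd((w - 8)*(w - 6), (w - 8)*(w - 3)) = w - 8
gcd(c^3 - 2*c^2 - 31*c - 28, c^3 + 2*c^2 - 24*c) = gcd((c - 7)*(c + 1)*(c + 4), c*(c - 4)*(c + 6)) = 1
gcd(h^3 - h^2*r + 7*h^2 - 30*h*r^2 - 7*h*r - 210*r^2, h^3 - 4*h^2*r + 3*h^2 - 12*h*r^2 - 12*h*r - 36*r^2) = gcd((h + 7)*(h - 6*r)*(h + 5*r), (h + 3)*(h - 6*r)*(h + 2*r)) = -h + 6*r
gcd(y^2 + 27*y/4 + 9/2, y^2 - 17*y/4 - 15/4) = y + 3/4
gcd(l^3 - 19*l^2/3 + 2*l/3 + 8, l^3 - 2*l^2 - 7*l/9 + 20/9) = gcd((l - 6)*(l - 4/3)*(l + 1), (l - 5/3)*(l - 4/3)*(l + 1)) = l^2 - l/3 - 4/3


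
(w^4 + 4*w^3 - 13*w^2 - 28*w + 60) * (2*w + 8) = 2*w^5 + 16*w^4 + 6*w^3 - 160*w^2 - 104*w + 480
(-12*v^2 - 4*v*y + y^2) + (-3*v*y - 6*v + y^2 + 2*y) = -12*v^2 - 7*v*y - 6*v + 2*y^2 + 2*y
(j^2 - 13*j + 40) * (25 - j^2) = -j^4 + 13*j^3 - 15*j^2 - 325*j + 1000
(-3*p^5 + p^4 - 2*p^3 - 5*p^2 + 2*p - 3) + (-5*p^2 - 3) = -3*p^5 + p^4 - 2*p^3 - 10*p^2 + 2*p - 6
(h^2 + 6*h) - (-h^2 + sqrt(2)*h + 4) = 2*h^2 - sqrt(2)*h + 6*h - 4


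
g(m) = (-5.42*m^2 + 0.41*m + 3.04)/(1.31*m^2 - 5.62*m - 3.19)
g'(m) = (0.41 - 10.84*m)/(1.31*m^2 - 5.62*m - 3.19) + (5.62 - 2.62*m)*(-5.42*m^2 + 0.41*m + 3.04)/(1.31*m^2 - 5.62*m - 3.19)^2 = (29.9233*m^2 + 26.6148*m + 15.7769)/(1.7161*m^4 - 14.7244*m^3 + 23.2266*m^2 + 35.8556*m + 10.1761)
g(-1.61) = -1.26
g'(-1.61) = 0.59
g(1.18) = 0.50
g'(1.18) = 1.39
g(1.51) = 1.00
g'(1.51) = 1.64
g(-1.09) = -0.86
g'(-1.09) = 1.11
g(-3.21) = -1.91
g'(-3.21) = 0.30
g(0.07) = -0.85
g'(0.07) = 1.39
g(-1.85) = -1.39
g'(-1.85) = 0.50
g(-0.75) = -0.18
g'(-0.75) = 4.07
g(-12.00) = -3.09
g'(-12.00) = 0.06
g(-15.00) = -3.25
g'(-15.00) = 0.04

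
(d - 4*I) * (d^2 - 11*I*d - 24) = d^3 - 15*I*d^2 - 68*d + 96*I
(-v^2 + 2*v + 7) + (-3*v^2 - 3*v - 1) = -4*v^2 - v + 6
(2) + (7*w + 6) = 7*w + 8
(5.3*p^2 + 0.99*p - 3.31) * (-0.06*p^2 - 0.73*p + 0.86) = -0.318*p^4 - 3.9284*p^3 + 4.0339*p^2 + 3.2677*p - 2.8466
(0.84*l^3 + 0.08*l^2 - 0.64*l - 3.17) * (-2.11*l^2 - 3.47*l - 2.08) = -1.7724*l^5 - 3.0836*l^4 - 0.6744*l^3 + 8.7431*l^2 + 12.3311*l + 6.5936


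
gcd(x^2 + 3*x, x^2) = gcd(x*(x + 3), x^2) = x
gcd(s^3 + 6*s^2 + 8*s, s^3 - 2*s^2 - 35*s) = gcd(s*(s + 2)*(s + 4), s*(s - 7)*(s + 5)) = s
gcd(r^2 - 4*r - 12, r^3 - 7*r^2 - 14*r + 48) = 1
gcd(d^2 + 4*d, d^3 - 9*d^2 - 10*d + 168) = d + 4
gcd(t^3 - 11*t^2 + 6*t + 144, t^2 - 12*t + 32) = t - 8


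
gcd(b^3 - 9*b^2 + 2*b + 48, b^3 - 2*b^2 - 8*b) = b + 2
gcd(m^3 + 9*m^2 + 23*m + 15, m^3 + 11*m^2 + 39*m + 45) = m^2 + 8*m + 15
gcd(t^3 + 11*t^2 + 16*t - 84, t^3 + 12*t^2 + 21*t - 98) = t^2 + 5*t - 14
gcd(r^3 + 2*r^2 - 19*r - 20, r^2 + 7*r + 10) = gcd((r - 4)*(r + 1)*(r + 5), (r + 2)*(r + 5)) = r + 5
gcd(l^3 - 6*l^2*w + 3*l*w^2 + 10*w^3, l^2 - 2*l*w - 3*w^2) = l + w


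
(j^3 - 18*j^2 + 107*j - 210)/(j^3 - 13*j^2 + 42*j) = (j - 5)/j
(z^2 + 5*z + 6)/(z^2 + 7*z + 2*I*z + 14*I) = (z^2 + 5*z + 6)/(z^2 + z*(7 + 2*I) + 14*I)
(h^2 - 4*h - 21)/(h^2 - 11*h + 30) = (h^2 - 4*h - 21)/(h^2 - 11*h + 30)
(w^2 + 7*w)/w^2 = (w + 7)/w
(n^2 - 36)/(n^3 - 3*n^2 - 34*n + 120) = (n - 6)/(n^2 - 9*n + 20)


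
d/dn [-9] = 0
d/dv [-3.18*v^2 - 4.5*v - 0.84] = -6.36*v - 4.5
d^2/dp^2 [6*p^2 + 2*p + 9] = 12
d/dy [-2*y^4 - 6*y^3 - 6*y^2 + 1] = 2*y*(-4*y^2 - 9*y - 6)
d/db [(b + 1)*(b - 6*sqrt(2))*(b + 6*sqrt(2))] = 3*b^2 + 2*b - 72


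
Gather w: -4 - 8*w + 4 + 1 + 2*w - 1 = -6*w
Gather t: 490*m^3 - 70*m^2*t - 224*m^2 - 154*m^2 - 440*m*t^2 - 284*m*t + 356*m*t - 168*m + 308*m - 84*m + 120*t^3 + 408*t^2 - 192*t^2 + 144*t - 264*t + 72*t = 490*m^3 - 378*m^2 + 56*m + 120*t^3 + t^2*(216 - 440*m) + t*(-70*m^2 + 72*m - 48)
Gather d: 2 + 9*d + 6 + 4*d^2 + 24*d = 4*d^2 + 33*d + 8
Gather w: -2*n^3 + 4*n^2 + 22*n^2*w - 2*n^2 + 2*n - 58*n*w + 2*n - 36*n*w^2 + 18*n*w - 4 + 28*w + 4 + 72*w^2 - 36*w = -2*n^3 + 2*n^2 + 4*n + w^2*(72 - 36*n) + w*(22*n^2 - 40*n - 8)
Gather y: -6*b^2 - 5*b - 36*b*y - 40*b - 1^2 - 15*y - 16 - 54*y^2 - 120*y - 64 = -6*b^2 - 45*b - 54*y^2 + y*(-36*b - 135) - 81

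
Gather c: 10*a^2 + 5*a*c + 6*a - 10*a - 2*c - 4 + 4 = 10*a^2 - 4*a + c*(5*a - 2)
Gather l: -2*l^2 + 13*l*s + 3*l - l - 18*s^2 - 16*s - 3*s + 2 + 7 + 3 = -2*l^2 + l*(13*s + 2) - 18*s^2 - 19*s + 12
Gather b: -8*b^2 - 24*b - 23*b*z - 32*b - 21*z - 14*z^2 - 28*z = -8*b^2 + b*(-23*z - 56) - 14*z^2 - 49*z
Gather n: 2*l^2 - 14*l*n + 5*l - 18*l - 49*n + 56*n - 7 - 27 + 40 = 2*l^2 - 13*l + n*(7 - 14*l) + 6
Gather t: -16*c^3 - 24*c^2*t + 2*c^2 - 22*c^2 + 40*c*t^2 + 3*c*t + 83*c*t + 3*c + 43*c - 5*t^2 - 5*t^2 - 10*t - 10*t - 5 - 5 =-16*c^3 - 20*c^2 + 46*c + t^2*(40*c - 10) + t*(-24*c^2 + 86*c - 20) - 10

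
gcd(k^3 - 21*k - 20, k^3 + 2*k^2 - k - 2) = k + 1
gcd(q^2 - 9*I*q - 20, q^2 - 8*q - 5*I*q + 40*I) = q - 5*I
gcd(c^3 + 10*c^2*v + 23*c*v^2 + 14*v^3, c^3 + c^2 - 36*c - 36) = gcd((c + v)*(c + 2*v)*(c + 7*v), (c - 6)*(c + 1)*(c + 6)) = 1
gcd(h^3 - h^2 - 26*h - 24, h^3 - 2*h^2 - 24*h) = h^2 - 2*h - 24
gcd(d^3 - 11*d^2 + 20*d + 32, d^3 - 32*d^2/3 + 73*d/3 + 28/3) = d - 4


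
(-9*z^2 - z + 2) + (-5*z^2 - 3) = -14*z^2 - z - 1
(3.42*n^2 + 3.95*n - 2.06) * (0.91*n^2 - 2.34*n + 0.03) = 3.1122*n^4 - 4.4083*n^3 - 11.015*n^2 + 4.9389*n - 0.0618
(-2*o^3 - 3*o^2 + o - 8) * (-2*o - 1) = 4*o^4 + 8*o^3 + o^2 + 15*o + 8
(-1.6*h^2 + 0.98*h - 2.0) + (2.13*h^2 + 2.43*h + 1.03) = 0.53*h^2 + 3.41*h - 0.97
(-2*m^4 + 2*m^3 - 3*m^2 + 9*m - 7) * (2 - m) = 2*m^5 - 6*m^4 + 7*m^3 - 15*m^2 + 25*m - 14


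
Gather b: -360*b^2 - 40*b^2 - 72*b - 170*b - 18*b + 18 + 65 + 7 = -400*b^2 - 260*b + 90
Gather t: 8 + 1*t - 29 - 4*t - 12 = -3*t - 33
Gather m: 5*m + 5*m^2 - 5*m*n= 5*m^2 + m*(5 - 5*n)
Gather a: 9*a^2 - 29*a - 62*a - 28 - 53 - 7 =9*a^2 - 91*a - 88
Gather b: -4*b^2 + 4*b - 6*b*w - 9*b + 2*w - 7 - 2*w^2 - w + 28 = -4*b^2 + b*(-6*w - 5) - 2*w^2 + w + 21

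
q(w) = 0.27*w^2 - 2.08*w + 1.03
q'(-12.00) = -8.56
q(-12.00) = 64.87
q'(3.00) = -0.46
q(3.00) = -2.78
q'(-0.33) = -2.26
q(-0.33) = 1.75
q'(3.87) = 0.01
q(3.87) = -2.98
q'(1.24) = -1.41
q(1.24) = -1.13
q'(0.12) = -2.02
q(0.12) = 0.78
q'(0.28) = -1.93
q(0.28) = 0.47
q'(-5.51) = -5.06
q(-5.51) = 20.69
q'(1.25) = -1.40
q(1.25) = -1.15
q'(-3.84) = -4.15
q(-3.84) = 13.00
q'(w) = 0.54*w - 2.08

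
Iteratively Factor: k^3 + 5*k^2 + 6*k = (k + 3)*(k^2 + 2*k) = k*(k + 3)*(k + 2)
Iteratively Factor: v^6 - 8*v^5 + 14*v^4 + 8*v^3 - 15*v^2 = (v - 5)*(v^5 - 3*v^4 - v^3 + 3*v^2) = v*(v - 5)*(v^4 - 3*v^3 - v^2 + 3*v) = v*(v - 5)*(v - 1)*(v^3 - 2*v^2 - 3*v) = v^2*(v - 5)*(v - 1)*(v^2 - 2*v - 3) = v^2*(v - 5)*(v - 1)*(v + 1)*(v - 3)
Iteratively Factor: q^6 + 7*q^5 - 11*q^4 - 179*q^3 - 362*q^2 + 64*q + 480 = (q + 4)*(q^5 + 3*q^4 - 23*q^3 - 87*q^2 - 14*q + 120) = (q - 5)*(q + 4)*(q^4 + 8*q^3 + 17*q^2 - 2*q - 24) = (q - 5)*(q + 4)^2*(q^3 + 4*q^2 + q - 6) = (q - 5)*(q + 2)*(q + 4)^2*(q^2 + 2*q - 3) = (q - 5)*(q - 1)*(q + 2)*(q + 4)^2*(q + 3)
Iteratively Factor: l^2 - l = (l)*(l - 1)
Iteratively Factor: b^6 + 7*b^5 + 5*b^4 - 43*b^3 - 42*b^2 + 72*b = (b + 3)*(b^5 + 4*b^4 - 7*b^3 - 22*b^2 + 24*b) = (b - 1)*(b + 3)*(b^4 + 5*b^3 - 2*b^2 - 24*b) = (b - 2)*(b - 1)*(b + 3)*(b^3 + 7*b^2 + 12*b) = b*(b - 2)*(b - 1)*(b + 3)*(b^2 + 7*b + 12) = b*(b - 2)*(b - 1)*(b + 3)^2*(b + 4)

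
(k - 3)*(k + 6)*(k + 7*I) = k^3 + 3*k^2 + 7*I*k^2 - 18*k + 21*I*k - 126*I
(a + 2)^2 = a^2 + 4*a + 4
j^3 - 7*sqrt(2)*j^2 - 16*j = j*(j - 8*sqrt(2))*(j + sqrt(2))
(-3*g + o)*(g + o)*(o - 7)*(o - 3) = -3*g^2*o^2 + 30*g^2*o - 63*g^2 - 2*g*o^3 + 20*g*o^2 - 42*g*o + o^4 - 10*o^3 + 21*o^2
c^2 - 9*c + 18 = (c - 6)*(c - 3)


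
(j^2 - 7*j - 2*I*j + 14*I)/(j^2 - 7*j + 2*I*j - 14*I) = (j - 2*I)/(j + 2*I)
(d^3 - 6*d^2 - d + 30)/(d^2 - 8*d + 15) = d + 2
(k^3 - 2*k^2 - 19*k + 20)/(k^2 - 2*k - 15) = (k^2 + 3*k - 4)/(k + 3)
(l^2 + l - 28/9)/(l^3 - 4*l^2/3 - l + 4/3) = (l + 7/3)/(l^2 - 1)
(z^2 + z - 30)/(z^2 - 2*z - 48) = (z - 5)/(z - 8)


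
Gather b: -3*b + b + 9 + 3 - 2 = 10 - 2*b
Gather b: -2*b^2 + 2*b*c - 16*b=-2*b^2 + b*(2*c - 16)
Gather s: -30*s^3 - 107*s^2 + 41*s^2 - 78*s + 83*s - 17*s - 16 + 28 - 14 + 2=-30*s^3 - 66*s^2 - 12*s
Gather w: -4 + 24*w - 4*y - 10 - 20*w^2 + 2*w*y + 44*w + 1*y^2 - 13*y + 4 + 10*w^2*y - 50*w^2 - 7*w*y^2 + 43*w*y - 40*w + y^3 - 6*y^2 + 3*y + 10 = w^2*(10*y - 70) + w*(-7*y^2 + 45*y + 28) + y^3 - 5*y^2 - 14*y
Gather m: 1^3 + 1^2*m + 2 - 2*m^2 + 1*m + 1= -2*m^2 + 2*m + 4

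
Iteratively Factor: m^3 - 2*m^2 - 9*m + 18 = (m - 3)*(m^2 + m - 6) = (m - 3)*(m + 3)*(m - 2)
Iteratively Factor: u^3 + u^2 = (u)*(u^2 + u) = u*(u + 1)*(u)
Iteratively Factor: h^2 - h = (h - 1)*(h)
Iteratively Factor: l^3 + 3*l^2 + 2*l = (l)*(l^2 + 3*l + 2) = l*(l + 1)*(l + 2)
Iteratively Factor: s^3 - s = (s)*(s^2 - 1) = s*(s - 1)*(s + 1)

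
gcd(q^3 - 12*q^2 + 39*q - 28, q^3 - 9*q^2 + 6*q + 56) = q^2 - 11*q + 28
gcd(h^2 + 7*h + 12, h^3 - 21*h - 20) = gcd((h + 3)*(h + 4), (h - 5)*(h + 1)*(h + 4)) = h + 4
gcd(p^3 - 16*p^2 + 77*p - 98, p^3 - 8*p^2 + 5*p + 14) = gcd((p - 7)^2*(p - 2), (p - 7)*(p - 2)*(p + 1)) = p^2 - 9*p + 14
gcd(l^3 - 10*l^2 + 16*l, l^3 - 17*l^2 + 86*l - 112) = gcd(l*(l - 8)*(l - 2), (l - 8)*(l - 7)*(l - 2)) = l^2 - 10*l + 16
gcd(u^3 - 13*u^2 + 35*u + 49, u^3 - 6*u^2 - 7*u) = u^2 - 6*u - 7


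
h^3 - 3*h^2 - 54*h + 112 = (h - 8)*(h - 2)*(h + 7)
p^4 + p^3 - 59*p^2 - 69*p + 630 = (p - 7)*(p - 3)*(p + 5)*(p + 6)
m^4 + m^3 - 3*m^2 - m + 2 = (m - 1)^2*(m + 1)*(m + 2)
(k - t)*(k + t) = k^2 - t^2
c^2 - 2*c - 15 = (c - 5)*(c + 3)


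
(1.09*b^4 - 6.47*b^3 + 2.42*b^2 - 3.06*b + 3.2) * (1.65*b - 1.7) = 1.7985*b^5 - 12.5285*b^4 + 14.992*b^3 - 9.163*b^2 + 10.482*b - 5.44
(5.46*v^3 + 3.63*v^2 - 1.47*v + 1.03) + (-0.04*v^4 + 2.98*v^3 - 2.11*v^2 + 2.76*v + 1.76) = -0.04*v^4 + 8.44*v^3 + 1.52*v^2 + 1.29*v + 2.79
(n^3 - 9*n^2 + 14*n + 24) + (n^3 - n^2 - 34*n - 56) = 2*n^3 - 10*n^2 - 20*n - 32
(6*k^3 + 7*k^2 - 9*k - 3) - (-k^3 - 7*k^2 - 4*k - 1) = 7*k^3 + 14*k^2 - 5*k - 2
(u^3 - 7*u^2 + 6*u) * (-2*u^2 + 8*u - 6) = -2*u^5 + 22*u^4 - 74*u^3 + 90*u^2 - 36*u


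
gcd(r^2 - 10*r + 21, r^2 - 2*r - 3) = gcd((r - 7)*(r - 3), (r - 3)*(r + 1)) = r - 3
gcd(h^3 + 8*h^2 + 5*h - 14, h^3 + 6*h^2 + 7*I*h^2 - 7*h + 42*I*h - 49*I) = h^2 + 6*h - 7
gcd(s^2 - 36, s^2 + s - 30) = s + 6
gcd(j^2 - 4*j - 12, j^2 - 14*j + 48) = j - 6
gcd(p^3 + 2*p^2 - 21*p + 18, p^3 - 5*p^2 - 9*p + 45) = p - 3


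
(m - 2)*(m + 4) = m^2 + 2*m - 8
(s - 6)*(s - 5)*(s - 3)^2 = s^4 - 17*s^3 + 105*s^2 - 279*s + 270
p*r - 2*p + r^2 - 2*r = (p + r)*(r - 2)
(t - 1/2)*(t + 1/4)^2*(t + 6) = t^4 + 6*t^3 - 3*t^2/16 - 37*t/32 - 3/16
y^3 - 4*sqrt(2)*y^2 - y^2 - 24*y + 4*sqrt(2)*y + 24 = (y - 1)*(y - 6*sqrt(2))*(y + 2*sqrt(2))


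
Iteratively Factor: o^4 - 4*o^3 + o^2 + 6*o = (o + 1)*(o^3 - 5*o^2 + 6*o) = (o - 3)*(o + 1)*(o^2 - 2*o) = (o - 3)*(o - 2)*(o + 1)*(o)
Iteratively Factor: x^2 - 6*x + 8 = (x - 2)*(x - 4)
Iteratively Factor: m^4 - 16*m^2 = (m + 4)*(m^3 - 4*m^2) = m*(m + 4)*(m^2 - 4*m) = m^2*(m + 4)*(m - 4)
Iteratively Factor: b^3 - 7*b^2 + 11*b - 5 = (b - 5)*(b^2 - 2*b + 1) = (b - 5)*(b - 1)*(b - 1)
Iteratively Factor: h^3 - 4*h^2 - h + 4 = (h + 1)*(h^2 - 5*h + 4) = (h - 4)*(h + 1)*(h - 1)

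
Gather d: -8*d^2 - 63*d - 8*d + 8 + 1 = -8*d^2 - 71*d + 9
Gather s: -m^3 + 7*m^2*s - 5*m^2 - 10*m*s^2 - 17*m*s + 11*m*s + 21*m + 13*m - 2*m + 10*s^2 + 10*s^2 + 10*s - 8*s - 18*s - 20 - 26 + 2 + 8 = -m^3 - 5*m^2 + 32*m + s^2*(20 - 10*m) + s*(7*m^2 - 6*m - 16) - 36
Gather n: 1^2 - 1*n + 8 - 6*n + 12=21 - 7*n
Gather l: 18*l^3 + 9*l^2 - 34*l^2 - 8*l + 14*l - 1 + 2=18*l^3 - 25*l^2 + 6*l + 1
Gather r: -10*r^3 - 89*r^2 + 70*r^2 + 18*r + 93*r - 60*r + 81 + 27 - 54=-10*r^3 - 19*r^2 + 51*r + 54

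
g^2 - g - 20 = (g - 5)*(g + 4)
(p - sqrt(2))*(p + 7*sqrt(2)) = p^2 + 6*sqrt(2)*p - 14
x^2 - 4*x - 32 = (x - 8)*(x + 4)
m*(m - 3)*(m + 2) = m^3 - m^2 - 6*m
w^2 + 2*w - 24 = (w - 4)*(w + 6)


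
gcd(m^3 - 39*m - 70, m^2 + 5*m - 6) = 1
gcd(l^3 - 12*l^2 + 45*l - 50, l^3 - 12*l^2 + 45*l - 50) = l^3 - 12*l^2 + 45*l - 50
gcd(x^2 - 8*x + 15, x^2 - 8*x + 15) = x^2 - 8*x + 15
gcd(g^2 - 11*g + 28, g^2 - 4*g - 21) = g - 7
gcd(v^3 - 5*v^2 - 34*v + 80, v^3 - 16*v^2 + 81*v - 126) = 1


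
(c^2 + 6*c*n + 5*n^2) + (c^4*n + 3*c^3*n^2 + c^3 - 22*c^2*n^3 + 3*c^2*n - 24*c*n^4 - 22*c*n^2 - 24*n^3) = c^4*n + 3*c^3*n^2 + c^3 - 22*c^2*n^3 + 3*c^2*n + c^2 - 24*c*n^4 - 22*c*n^2 + 6*c*n - 24*n^3 + 5*n^2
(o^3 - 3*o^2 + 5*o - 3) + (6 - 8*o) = o^3 - 3*o^2 - 3*o + 3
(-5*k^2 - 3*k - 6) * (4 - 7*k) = 35*k^3 + k^2 + 30*k - 24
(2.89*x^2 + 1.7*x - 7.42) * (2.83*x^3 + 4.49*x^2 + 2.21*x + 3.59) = 8.1787*x^5 + 17.7871*x^4 - 6.9787*x^3 - 19.1837*x^2 - 10.2952*x - 26.6378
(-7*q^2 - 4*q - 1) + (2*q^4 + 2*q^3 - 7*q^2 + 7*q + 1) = 2*q^4 + 2*q^3 - 14*q^2 + 3*q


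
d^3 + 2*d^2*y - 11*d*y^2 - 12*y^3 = (d - 3*y)*(d + y)*(d + 4*y)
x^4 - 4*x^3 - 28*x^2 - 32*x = x*(x - 8)*(x + 2)^2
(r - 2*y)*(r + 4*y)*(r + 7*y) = r^3 + 9*r^2*y + 6*r*y^2 - 56*y^3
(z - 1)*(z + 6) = z^2 + 5*z - 6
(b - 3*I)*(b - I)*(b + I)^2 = b^4 - 2*I*b^3 + 4*b^2 - 2*I*b + 3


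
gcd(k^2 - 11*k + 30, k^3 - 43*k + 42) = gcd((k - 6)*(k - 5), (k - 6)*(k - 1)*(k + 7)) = k - 6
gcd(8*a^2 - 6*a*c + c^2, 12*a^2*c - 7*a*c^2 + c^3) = 4*a - c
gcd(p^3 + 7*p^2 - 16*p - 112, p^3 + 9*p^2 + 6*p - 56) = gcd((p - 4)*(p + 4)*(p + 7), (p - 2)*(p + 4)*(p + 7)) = p^2 + 11*p + 28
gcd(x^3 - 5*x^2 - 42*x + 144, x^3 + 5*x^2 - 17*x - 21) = x - 3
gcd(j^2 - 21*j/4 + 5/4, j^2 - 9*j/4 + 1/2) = j - 1/4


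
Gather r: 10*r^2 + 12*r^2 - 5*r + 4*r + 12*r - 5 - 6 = 22*r^2 + 11*r - 11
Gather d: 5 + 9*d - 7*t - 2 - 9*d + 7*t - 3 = 0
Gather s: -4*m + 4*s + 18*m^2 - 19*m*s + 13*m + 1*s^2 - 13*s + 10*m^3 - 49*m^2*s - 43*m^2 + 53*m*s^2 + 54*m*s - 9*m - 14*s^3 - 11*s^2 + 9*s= 10*m^3 - 25*m^2 - 14*s^3 + s^2*(53*m - 10) + s*(-49*m^2 + 35*m)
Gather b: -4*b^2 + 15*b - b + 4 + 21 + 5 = -4*b^2 + 14*b + 30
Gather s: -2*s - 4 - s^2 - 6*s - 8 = -s^2 - 8*s - 12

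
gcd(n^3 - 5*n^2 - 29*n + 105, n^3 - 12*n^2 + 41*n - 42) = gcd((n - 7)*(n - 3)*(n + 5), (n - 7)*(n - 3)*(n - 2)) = n^2 - 10*n + 21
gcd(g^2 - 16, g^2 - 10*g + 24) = g - 4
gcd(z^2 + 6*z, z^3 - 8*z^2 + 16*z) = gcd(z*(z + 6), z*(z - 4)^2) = z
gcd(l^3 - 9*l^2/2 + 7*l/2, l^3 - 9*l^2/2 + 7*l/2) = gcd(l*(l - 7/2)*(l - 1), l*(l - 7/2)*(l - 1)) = l^3 - 9*l^2/2 + 7*l/2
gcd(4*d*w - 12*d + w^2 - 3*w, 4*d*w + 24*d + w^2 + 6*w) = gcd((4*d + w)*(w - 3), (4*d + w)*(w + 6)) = 4*d + w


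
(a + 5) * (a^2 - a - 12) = a^3 + 4*a^2 - 17*a - 60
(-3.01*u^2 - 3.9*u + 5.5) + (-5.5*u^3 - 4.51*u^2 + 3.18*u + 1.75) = -5.5*u^3 - 7.52*u^2 - 0.72*u + 7.25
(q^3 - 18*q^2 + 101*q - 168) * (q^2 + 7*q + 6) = q^5 - 11*q^4 - 19*q^3 + 431*q^2 - 570*q - 1008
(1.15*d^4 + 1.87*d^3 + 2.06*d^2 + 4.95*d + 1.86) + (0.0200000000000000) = 1.15*d^4 + 1.87*d^3 + 2.06*d^2 + 4.95*d + 1.88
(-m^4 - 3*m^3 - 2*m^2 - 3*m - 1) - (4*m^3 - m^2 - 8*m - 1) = -m^4 - 7*m^3 - m^2 + 5*m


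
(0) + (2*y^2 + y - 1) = 2*y^2 + y - 1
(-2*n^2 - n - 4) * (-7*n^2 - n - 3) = 14*n^4 + 9*n^3 + 35*n^2 + 7*n + 12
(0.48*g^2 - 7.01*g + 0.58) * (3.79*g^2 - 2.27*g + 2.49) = 1.8192*g^4 - 27.6575*g^3 + 19.3061*g^2 - 18.7715*g + 1.4442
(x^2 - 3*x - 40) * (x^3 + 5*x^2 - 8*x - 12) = x^5 + 2*x^4 - 63*x^3 - 188*x^2 + 356*x + 480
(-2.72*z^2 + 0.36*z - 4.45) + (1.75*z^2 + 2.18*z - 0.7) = -0.97*z^2 + 2.54*z - 5.15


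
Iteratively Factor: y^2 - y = (y - 1)*(y)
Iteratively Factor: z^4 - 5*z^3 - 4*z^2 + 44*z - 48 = (z - 2)*(z^3 - 3*z^2 - 10*z + 24) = (z - 4)*(z - 2)*(z^2 + z - 6) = (z - 4)*(z - 2)^2*(z + 3)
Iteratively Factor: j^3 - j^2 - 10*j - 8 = (j + 1)*(j^2 - 2*j - 8) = (j - 4)*(j + 1)*(j + 2)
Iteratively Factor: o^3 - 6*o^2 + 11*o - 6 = (o - 1)*(o^2 - 5*o + 6) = (o - 2)*(o - 1)*(o - 3)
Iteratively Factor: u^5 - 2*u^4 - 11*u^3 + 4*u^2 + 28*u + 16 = (u + 1)*(u^4 - 3*u^3 - 8*u^2 + 12*u + 16) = (u + 1)^2*(u^3 - 4*u^2 - 4*u + 16) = (u - 4)*(u + 1)^2*(u^2 - 4) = (u - 4)*(u - 2)*(u + 1)^2*(u + 2)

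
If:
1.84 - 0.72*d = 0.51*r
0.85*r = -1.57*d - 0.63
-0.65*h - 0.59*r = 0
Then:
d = -9.99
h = -16.08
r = 17.71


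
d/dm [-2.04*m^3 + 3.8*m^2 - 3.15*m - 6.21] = -6.12*m^2 + 7.6*m - 3.15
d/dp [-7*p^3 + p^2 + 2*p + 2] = -21*p^2 + 2*p + 2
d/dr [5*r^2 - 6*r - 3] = 10*r - 6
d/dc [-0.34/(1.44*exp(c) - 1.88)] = 0.4896*exp(c)/(1.44*exp(c) - 1.88)^2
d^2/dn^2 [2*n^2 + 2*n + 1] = 4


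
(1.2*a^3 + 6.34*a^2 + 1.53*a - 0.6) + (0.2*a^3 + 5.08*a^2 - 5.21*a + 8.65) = 1.4*a^3 + 11.42*a^2 - 3.68*a + 8.05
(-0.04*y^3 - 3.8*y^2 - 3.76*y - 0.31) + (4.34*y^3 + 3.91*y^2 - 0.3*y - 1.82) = 4.3*y^3 + 0.11*y^2 - 4.06*y - 2.13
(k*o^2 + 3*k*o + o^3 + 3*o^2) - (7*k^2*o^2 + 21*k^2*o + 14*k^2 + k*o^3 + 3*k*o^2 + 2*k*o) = -7*k^2*o^2 - 21*k^2*o - 14*k^2 - k*o^3 - 2*k*o^2 + k*o + o^3 + 3*o^2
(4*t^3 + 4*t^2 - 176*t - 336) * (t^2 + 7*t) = 4*t^5 + 32*t^4 - 148*t^3 - 1568*t^2 - 2352*t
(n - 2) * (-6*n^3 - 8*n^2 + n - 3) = -6*n^4 + 4*n^3 + 17*n^2 - 5*n + 6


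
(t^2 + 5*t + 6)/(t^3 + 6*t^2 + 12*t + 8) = (t + 3)/(t^2 + 4*t + 4)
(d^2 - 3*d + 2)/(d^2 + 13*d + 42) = (d^2 - 3*d + 2)/(d^2 + 13*d + 42)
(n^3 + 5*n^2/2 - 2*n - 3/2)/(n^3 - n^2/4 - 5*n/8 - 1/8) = 4*(n + 3)/(4*n + 1)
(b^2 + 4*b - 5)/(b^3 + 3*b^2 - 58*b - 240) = (b - 1)/(b^2 - 2*b - 48)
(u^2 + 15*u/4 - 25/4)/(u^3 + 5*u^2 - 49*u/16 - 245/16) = 4*(4*u - 5)/(16*u^2 - 49)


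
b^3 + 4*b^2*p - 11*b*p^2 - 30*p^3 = (b - 3*p)*(b + 2*p)*(b + 5*p)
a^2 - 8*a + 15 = (a - 5)*(a - 3)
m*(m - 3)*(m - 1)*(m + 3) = m^4 - m^3 - 9*m^2 + 9*m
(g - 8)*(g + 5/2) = g^2 - 11*g/2 - 20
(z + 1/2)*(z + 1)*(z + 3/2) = z^3 + 3*z^2 + 11*z/4 + 3/4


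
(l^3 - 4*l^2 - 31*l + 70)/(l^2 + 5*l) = l - 9 + 14/l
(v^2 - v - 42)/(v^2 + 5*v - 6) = (v - 7)/(v - 1)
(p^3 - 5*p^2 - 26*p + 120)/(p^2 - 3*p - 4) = (p^2 - p - 30)/(p + 1)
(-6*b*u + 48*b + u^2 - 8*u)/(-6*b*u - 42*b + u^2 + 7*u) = (u - 8)/(u + 7)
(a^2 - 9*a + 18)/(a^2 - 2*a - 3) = (a - 6)/(a + 1)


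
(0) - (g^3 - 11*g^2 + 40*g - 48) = -g^3 + 11*g^2 - 40*g + 48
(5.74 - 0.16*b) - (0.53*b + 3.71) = 2.03 - 0.69*b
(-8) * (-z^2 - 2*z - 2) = 8*z^2 + 16*z + 16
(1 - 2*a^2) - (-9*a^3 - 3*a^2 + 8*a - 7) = 9*a^3 + a^2 - 8*a + 8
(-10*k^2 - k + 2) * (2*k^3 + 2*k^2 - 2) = -20*k^5 - 22*k^4 + 2*k^3 + 24*k^2 + 2*k - 4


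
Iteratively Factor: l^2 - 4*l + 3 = (l - 1)*(l - 3)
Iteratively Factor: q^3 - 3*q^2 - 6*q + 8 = (q - 1)*(q^2 - 2*q - 8) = (q - 4)*(q - 1)*(q + 2)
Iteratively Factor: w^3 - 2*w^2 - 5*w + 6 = (w + 2)*(w^2 - 4*w + 3) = (w - 1)*(w + 2)*(w - 3)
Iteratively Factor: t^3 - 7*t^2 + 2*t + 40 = (t + 2)*(t^2 - 9*t + 20) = (t - 5)*(t + 2)*(t - 4)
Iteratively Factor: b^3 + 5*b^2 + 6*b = (b)*(b^2 + 5*b + 6) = b*(b + 2)*(b + 3)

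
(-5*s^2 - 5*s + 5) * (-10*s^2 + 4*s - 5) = 50*s^4 + 30*s^3 - 45*s^2 + 45*s - 25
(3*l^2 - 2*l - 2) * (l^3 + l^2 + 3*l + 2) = 3*l^5 + l^4 + 5*l^3 - 2*l^2 - 10*l - 4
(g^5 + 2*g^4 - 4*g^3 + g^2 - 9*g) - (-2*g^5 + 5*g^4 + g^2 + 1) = 3*g^5 - 3*g^4 - 4*g^3 - 9*g - 1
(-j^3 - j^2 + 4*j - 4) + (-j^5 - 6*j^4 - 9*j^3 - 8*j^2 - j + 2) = -j^5 - 6*j^4 - 10*j^3 - 9*j^2 + 3*j - 2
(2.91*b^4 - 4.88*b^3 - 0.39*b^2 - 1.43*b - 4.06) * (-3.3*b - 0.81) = -9.603*b^5 + 13.7469*b^4 + 5.2398*b^3 + 5.0349*b^2 + 14.5563*b + 3.2886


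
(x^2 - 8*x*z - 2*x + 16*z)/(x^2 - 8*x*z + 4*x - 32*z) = (x - 2)/(x + 4)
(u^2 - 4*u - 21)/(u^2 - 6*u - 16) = (-u^2 + 4*u + 21)/(-u^2 + 6*u + 16)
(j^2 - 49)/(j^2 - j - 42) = (j + 7)/(j + 6)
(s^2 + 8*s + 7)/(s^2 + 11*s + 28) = (s + 1)/(s + 4)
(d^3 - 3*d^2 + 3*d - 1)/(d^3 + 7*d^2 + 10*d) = (d^3 - 3*d^2 + 3*d - 1)/(d*(d^2 + 7*d + 10))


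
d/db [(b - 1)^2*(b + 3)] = (b - 1)*(3*b + 5)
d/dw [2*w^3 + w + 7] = 6*w^2 + 1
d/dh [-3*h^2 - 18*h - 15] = -6*h - 18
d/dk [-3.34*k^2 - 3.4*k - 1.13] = -6.68*k - 3.4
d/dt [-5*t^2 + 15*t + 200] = 15 - 10*t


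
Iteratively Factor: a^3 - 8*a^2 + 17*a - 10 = (a - 2)*(a^2 - 6*a + 5) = (a - 5)*(a - 2)*(a - 1)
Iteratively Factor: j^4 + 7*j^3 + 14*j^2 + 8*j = (j + 2)*(j^3 + 5*j^2 + 4*j) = (j + 1)*(j + 2)*(j^2 + 4*j) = (j + 1)*(j + 2)*(j + 4)*(j)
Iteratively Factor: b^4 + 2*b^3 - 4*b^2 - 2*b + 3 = (b + 3)*(b^3 - b^2 - b + 1) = (b - 1)*(b + 3)*(b^2 - 1) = (b - 1)*(b + 1)*(b + 3)*(b - 1)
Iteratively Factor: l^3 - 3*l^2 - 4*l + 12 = (l + 2)*(l^2 - 5*l + 6) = (l - 2)*(l + 2)*(l - 3)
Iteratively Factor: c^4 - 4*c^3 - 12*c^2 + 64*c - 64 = (c - 4)*(c^3 - 12*c + 16) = (c - 4)*(c - 2)*(c^2 + 2*c - 8) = (c - 4)*(c - 2)^2*(c + 4)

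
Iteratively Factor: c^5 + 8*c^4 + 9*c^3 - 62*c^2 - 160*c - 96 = (c + 2)*(c^4 + 6*c^3 - 3*c^2 - 56*c - 48) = (c + 2)*(c + 4)*(c^3 + 2*c^2 - 11*c - 12) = (c - 3)*(c + 2)*(c + 4)*(c^2 + 5*c + 4) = (c - 3)*(c + 2)*(c + 4)^2*(c + 1)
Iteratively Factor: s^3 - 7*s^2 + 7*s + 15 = (s - 3)*(s^2 - 4*s - 5) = (s - 5)*(s - 3)*(s + 1)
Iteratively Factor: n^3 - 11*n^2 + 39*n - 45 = (n - 5)*(n^2 - 6*n + 9) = (n - 5)*(n - 3)*(n - 3)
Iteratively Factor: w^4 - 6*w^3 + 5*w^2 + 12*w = (w - 4)*(w^3 - 2*w^2 - 3*w) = w*(w - 4)*(w^2 - 2*w - 3) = w*(w - 4)*(w - 3)*(w + 1)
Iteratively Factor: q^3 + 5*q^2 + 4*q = (q)*(q^2 + 5*q + 4) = q*(q + 1)*(q + 4)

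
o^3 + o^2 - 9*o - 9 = (o - 3)*(o + 1)*(o + 3)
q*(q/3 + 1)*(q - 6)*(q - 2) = q^4/3 - 5*q^3/3 - 4*q^2 + 12*q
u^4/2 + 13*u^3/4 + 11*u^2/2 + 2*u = u*(u/2 + 1)*(u + 1/2)*(u + 4)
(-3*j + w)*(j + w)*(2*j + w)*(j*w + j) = -6*j^4*w - 6*j^4 - 7*j^3*w^2 - 7*j^3*w + j*w^4 + j*w^3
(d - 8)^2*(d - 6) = d^3 - 22*d^2 + 160*d - 384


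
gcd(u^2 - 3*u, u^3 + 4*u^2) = u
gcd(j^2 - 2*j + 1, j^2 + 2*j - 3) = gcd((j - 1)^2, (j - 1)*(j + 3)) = j - 1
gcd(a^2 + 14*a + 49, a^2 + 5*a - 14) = a + 7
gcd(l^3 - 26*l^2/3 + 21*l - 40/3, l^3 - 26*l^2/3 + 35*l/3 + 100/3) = l - 5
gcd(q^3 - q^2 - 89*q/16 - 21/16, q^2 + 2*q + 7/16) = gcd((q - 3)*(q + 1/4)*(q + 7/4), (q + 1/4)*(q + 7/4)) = q^2 + 2*q + 7/16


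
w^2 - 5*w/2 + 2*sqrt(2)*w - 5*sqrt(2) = (w - 5/2)*(w + 2*sqrt(2))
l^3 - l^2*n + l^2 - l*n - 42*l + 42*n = (l - 6)*(l + 7)*(l - n)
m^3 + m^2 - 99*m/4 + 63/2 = (m - 7/2)*(m - 3/2)*(m + 6)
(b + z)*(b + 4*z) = b^2 + 5*b*z + 4*z^2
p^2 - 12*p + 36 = (p - 6)^2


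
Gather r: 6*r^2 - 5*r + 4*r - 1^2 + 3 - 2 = 6*r^2 - r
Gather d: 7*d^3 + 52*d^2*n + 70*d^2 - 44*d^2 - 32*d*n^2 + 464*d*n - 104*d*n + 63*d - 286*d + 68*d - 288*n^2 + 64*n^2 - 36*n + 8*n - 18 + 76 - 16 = 7*d^3 + d^2*(52*n + 26) + d*(-32*n^2 + 360*n - 155) - 224*n^2 - 28*n + 42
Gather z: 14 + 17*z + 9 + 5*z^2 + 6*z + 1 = 5*z^2 + 23*z + 24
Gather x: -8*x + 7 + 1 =8 - 8*x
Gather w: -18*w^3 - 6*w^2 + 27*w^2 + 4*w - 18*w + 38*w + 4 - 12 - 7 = -18*w^3 + 21*w^2 + 24*w - 15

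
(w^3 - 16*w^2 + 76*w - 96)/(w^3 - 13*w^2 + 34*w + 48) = (w - 2)/(w + 1)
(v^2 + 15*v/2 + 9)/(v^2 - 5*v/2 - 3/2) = (2*v^2 + 15*v + 18)/(2*v^2 - 5*v - 3)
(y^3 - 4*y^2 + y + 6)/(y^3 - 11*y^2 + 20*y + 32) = (y^2 - 5*y + 6)/(y^2 - 12*y + 32)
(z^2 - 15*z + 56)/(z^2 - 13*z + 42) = (z - 8)/(z - 6)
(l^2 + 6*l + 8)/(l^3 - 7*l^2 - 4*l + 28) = (l + 4)/(l^2 - 9*l + 14)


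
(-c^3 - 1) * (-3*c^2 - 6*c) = 3*c^5 + 6*c^4 + 3*c^2 + 6*c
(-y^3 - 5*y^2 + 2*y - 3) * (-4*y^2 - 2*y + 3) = 4*y^5 + 22*y^4 - y^3 - 7*y^2 + 12*y - 9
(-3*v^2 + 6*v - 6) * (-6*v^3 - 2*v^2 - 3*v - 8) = 18*v^5 - 30*v^4 + 33*v^3 + 18*v^2 - 30*v + 48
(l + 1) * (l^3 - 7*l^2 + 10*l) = l^4 - 6*l^3 + 3*l^2 + 10*l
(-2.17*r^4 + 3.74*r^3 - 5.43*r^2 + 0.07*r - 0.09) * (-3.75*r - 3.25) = 8.1375*r^5 - 6.9725*r^4 + 8.2075*r^3 + 17.385*r^2 + 0.11*r + 0.2925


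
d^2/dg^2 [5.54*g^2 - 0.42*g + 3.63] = 11.0800000000000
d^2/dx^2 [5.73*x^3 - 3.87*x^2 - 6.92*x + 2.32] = 34.38*x - 7.74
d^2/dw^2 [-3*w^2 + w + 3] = -6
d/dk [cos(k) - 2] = -sin(k)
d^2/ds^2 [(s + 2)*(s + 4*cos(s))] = -4*(s + 2)*cos(s) - 8*sin(s) + 2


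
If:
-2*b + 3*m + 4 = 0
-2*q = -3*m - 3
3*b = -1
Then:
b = -1/3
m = -14/9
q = -5/6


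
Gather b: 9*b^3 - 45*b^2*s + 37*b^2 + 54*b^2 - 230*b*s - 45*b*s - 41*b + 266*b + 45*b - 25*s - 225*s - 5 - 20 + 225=9*b^3 + b^2*(91 - 45*s) + b*(270 - 275*s) - 250*s + 200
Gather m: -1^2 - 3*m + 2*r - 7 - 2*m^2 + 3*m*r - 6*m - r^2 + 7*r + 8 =-2*m^2 + m*(3*r - 9) - r^2 + 9*r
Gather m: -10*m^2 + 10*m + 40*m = -10*m^2 + 50*m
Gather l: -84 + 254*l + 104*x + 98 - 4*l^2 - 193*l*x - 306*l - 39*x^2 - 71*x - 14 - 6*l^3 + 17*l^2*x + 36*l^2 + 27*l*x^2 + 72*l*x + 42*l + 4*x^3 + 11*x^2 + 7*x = -6*l^3 + l^2*(17*x + 32) + l*(27*x^2 - 121*x - 10) + 4*x^3 - 28*x^2 + 40*x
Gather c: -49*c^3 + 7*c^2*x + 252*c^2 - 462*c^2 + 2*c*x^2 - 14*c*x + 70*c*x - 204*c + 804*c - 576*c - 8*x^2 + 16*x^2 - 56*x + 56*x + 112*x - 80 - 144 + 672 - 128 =-49*c^3 + c^2*(7*x - 210) + c*(2*x^2 + 56*x + 24) + 8*x^2 + 112*x + 320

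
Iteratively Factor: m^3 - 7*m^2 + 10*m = (m - 5)*(m^2 - 2*m) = m*(m - 5)*(m - 2)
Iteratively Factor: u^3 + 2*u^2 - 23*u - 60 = (u - 5)*(u^2 + 7*u + 12) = (u - 5)*(u + 4)*(u + 3)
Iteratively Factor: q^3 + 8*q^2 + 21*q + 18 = (q + 3)*(q^2 + 5*q + 6) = (q + 3)^2*(q + 2)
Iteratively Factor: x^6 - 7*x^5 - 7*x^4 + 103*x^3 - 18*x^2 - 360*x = (x)*(x^5 - 7*x^4 - 7*x^3 + 103*x^2 - 18*x - 360) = x*(x + 3)*(x^4 - 10*x^3 + 23*x^2 + 34*x - 120) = x*(x - 4)*(x + 3)*(x^3 - 6*x^2 - x + 30) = x*(x - 5)*(x - 4)*(x + 3)*(x^2 - x - 6) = x*(x - 5)*(x - 4)*(x + 2)*(x + 3)*(x - 3)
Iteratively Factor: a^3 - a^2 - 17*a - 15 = (a - 5)*(a^2 + 4*a + 3) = (a - 5)*(a + 3)*(a + 1)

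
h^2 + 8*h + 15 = (h + 3)*(h + 5)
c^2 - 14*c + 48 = (c - 8)*(c - 6)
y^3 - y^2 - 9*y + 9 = (y - 3)*(y - 1)*(y + 3)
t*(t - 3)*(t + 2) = t^3 - t^2 - 6*t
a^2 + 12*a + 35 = (a + 5)*(a + 7)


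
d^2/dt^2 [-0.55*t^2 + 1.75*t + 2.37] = -1.10000000000000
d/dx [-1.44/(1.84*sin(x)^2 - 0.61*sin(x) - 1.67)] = (5.2992*sin(x) - 0.8784)*cos(x)/(-1.84*sin(x)^2 + 0.61*sin(x) + 1.67)^2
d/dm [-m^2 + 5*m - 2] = 5 - 2*m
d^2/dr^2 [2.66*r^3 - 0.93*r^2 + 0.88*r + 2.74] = 15.96*r - 1.86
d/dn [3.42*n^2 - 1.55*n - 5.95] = 6.84*n - 1.55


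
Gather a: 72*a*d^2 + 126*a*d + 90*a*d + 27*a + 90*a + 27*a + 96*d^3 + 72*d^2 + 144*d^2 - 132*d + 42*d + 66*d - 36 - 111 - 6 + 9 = a*(72*d^2 + 216*d + 144) + 96*d^3 + 216*d^2 - 24*d - 144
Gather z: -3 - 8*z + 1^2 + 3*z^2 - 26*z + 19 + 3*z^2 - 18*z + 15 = 6*z^2 - 52*z + 32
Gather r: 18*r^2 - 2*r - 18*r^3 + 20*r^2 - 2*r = -18*r^3 + 38*r^2 - 4*r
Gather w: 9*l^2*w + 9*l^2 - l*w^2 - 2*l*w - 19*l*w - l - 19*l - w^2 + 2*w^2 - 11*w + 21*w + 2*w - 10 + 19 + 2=9*l^2 - 20*l + w^2*(1 - l) + w*(9*l^2 - 21*l + 12) + 11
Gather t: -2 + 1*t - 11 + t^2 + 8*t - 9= t^2 + 9*t - 22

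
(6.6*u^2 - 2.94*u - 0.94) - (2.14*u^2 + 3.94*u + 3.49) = 4.46*u^2 - 6.88*u - 4.43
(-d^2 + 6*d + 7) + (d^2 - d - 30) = 5*d - 23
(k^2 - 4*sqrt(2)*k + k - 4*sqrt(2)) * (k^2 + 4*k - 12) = k^4 - 4*sqrt(2)*k^3 + 5*k^3 - 20*sqrt(2)*k^2 - 8*k^2 - 12*k + 32*sqrt(2)*k + 48*sqrt(2)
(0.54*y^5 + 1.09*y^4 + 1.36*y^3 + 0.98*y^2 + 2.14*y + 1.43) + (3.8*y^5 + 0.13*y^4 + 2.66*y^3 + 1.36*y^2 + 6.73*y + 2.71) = 4.34*y^5 + 1.22*y^4 + 4.02*y^3 + 2.34*y^2 + 8.87*y + 4.14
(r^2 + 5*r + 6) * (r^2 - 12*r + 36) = r^4 - 7*r^3 - 18*r^2 + 108*r + 216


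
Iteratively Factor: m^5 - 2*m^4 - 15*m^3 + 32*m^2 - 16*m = (m - 4)*(m^4 + 2*m^3 - 7*m^2 + 4*m) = m*(m - 4)*(m^3 + 2*m^2 - 7*m + 4) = m*(m - 4)*(m - 1)*(m^2 + 3*m - 4) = m*(m - 4)*(m - 1)^2*(m + 4)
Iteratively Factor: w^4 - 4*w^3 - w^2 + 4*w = (w - 1)*(w^3 - 3*w^2 - 4*w) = (w - 4)*(w - 1)*(w^2 + w) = w*(w - 4)*(w - 1)*(w + 1)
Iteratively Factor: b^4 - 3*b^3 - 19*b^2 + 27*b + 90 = (b + 2)*(b^3 - 5*b^2 - 9*b + 45) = (b + 2)*(b + 3)*(b^2 - 8*b + 15) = (b - 3)*(b + 2)*(b + 3)*(b - 5)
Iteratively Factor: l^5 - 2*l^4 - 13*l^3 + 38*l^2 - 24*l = (l - 3)*(l^4 + l^3 - 10*l^2 + 8*l) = (l - 3)*(l + 4)*(l^3 - 3*l^2 + 2*l) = (l - 3)*(l - 2)*(l + 4)*(l^2 - l) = (l - 3)*(l - 2)*(l - 1)*(l + 4)*(l)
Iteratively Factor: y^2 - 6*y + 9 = (y - 3)*(y - 3)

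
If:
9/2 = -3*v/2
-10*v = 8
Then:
No Solution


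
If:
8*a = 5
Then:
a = 5/8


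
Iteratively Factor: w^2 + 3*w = (w)*(w + 3)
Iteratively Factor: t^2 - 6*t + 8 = (t - 2)*(t - 4)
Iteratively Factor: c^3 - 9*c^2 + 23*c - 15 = (c - 5)*(c^2 - 4*c + 3) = (c - 5)*(c - 1)*(c - 3)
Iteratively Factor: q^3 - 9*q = (q + 3)*(q^2 - 3*q) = (q - 3)*(q + 3)*(q)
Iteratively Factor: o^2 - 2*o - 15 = (o + 3)*(o - 5)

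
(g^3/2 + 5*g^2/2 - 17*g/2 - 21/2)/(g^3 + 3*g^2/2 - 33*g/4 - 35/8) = 4*(g^3 + 5*g^2 - 17*g - 21)/(8*g^3 + 12*g^2 - 66*g - 35)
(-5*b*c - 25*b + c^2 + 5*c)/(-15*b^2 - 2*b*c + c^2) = (c + 5)/(3*b + c)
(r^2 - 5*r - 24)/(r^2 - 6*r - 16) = (r + 3)/(r + 2)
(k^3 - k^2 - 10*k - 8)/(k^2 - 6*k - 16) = (k^2 - 3*k - 4)/(k - 8)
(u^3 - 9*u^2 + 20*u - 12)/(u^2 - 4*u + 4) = (u^2 - 7*u + 6)/(u - 2)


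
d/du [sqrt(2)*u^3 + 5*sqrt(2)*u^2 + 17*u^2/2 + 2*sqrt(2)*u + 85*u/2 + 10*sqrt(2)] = 3*sqrt(2)*u^2 + 10*sqrt(2)*u + 17*u + 2*sqrt(2) + 85/2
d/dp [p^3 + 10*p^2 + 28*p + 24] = 3*p^2 + 20*p + 28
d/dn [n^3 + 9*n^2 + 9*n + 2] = 3*n^2 + 18*n + 9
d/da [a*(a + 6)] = 2*a + 6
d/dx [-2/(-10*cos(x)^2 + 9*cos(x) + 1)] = 2*(20*cos(x) - 9)*sin(x)/(-10*cos(x)^2 + 9*cos(x) + 1)^2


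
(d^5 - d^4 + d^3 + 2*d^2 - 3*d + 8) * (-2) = -2*d^5 + 2*d^4 - 2*d^3 - 4*d^2 + 6*d - 16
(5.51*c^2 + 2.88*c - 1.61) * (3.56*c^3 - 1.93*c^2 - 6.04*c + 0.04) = 19.6156*c^5 - 0.381499999999999*c^4 - 44.5704*c^3 - 14.0675*c^2 + 9.8396*c - 0.0644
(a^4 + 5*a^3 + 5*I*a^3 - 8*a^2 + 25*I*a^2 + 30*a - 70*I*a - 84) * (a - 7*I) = a^5 + 5*a^4 - 2*I*a^4 + 27*a^3 - 10*I*a^3 + 205*a^2 - 14*I*a^2 - 574*a - 210*I*a + 588*I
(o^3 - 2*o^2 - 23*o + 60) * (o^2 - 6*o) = o^5 - 8*o^4 - 11*o^3 + 198*o^2 - 360*o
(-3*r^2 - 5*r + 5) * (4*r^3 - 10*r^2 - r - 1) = -12*r^5 + 10*r^4 + 73*r^3 - 42*r^2 - 5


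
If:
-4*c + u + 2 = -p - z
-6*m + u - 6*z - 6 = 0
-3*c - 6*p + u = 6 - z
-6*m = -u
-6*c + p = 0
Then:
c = -8/41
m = -25/246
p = -48/41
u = -25/41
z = -1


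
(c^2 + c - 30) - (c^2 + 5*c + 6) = -4*c - 36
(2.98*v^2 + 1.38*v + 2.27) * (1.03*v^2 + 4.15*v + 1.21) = 3.0694*v^4 + 13.7884*v^3 + 11.6709*v^2 + 11.0903*v + 2.7467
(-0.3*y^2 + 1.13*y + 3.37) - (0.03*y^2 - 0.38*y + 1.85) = -0.33*y^2 + 1.51*y + 1.52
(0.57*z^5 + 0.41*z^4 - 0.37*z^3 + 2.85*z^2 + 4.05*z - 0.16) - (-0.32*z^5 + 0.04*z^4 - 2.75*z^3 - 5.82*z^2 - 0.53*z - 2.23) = 0.89*z^5 + 0.37*z^4 + 2.38*z^3 + 8.67*z^2 + 4.58*z + 2.07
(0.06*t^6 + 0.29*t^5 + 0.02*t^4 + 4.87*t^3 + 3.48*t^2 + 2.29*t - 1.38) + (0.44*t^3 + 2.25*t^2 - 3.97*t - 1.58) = 0.06*t^6 + 0.29*t^5 + 0.02*t^4 + 5.31*t^3 + 5.73*t^2 - 1.68*t - 2.96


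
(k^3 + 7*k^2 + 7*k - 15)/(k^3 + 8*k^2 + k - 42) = (k^2 + 4*k - 5)/(k^2 + 5*k - 14)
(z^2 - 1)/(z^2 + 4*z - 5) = (z + 1)/(z + 5)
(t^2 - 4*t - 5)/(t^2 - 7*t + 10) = (t + 1)/(t - 2)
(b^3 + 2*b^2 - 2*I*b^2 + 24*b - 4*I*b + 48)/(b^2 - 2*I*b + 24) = b + 2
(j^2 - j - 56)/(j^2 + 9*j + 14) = (j - 8)/(j + 2)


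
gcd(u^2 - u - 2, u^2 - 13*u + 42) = 1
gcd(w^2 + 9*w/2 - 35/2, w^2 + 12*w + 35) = w + 7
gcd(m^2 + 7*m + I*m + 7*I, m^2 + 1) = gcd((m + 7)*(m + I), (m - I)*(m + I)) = m + I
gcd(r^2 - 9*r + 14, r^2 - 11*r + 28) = r - 7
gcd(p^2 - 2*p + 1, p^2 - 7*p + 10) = 1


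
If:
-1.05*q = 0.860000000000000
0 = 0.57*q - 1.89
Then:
No Solution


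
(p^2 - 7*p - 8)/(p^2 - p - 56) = (p + 1)/(p + 7)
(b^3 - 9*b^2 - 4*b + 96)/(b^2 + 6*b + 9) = (b^2 - 12*b + 32)/(b + 3)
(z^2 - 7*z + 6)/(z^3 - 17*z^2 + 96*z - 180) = (z - 1)/(z^2 - 11*z + 30)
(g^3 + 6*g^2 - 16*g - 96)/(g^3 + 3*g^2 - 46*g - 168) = (g - 4)/(g - 7)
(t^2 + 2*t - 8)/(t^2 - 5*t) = (t^2 + 2*t - 8)/(t*(t - 5))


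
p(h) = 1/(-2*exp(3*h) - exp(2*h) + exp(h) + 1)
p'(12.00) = 0.00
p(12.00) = 0.00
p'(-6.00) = 0.00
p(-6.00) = 1.00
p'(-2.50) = -0.06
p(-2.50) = 0.93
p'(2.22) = 0.00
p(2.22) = -0.00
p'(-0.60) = 1.24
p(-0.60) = 1.09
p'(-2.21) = -0.06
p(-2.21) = 0.91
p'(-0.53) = 1.91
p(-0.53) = 1.20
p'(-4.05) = -0.02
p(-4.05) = 0.98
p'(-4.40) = -0.01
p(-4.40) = 0.99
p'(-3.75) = -0.02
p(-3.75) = 0.98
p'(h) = (6*exp(3*h) + 2*exp(2*h) - exp(h))/(-2*exp(3*h) - exp(2*h) + exp(h) + 1)^2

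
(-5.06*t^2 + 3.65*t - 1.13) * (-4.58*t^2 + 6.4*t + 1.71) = 23.1748*t^4 - 49.101*t^3 + 19.8828*t^2 - 0.9905*t - 1.9323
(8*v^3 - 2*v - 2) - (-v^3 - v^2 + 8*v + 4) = 9*v^3 + v^2 - 10*v - 6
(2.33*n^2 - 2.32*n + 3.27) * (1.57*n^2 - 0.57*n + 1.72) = 3.6581*n^4 - 4.9705*n^3 + 10.4639*n^2 - 5.8543*n + 5.6244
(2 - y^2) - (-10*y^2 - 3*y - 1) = 9*y^2 + 3*y + 3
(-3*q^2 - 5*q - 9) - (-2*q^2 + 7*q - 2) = -q^2 - 12*q - 7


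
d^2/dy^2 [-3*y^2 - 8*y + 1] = -6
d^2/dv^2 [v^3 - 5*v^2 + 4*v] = 6*v - 10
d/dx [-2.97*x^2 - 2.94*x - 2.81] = -5.94*x - 2.94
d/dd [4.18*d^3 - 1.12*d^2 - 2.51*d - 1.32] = 12.54*d^2 - 2.24*d - 2.51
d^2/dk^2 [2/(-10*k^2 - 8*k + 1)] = 8*(50*k^2 + 40*k - 8*(5*k + 2)^2 - 5)/(10*k^2 + 8*k - 1)^3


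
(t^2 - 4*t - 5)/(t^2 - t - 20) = (t + 1)/(t + 4)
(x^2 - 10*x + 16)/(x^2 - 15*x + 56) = (x - 2)/(x - 7)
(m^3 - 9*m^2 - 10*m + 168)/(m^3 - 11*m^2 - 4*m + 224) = (m - 6)/(m - 8)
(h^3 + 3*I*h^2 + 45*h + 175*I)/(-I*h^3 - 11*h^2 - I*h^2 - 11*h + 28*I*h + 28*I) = (I*h^2 - 10*h - 25*I)/(h^2 + h*(1 - 4*I) - 4*I)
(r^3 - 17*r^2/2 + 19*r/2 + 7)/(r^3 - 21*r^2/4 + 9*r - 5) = 2*(2*r^2 - 13*r - 7)/(4*r^2 - 13*r + 10)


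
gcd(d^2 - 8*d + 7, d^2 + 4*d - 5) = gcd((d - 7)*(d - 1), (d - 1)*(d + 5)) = d - 1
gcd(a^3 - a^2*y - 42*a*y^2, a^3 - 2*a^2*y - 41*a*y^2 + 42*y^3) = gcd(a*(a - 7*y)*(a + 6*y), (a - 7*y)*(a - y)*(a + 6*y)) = -a^2 + a*y + 42*y^2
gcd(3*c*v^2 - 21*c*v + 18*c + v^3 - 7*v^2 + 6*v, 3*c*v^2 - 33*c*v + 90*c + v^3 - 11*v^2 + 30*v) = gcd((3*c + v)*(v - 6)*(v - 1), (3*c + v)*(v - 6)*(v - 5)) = 3*c*v - 18*c + v^2 - 6*v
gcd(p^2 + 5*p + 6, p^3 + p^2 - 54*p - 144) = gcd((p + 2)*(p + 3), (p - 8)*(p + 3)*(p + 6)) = p + 3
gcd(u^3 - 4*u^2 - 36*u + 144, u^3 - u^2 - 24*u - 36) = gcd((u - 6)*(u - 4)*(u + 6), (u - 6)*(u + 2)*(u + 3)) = u - 6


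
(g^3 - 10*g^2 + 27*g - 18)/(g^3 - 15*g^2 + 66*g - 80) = (g^3 - 10*g^2 + 27*g - 18)/(g^3 - 15*g^2 + 66*g - 80)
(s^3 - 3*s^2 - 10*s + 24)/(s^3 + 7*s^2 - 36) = (s - 4)/(s + 6)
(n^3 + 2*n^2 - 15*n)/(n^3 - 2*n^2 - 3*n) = (n + 5)/(n + 1)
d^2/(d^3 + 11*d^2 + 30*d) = d/(d^2 + 11*d + 30)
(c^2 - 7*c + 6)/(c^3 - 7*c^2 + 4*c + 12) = (c - 1)/(c^2 - c - 2)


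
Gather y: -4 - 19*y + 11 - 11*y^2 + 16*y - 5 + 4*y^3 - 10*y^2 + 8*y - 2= 4*y^3 - 21*y^2 + 5*y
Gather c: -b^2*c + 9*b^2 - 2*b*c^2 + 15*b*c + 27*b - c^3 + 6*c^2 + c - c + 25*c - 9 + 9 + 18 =9*b^2 + 27*b - c^3 + c^2*(6 - 2*b) + c*(-b^2 + 15*b + 25) + 18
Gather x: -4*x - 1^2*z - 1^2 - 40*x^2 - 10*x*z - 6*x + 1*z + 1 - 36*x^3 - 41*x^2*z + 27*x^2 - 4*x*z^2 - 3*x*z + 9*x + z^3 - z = -36*x^3 + x^2*(-41*z - 13) + x*(-4*z^2 - 13*z - 1) + z^3 - z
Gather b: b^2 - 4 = b^2 - 4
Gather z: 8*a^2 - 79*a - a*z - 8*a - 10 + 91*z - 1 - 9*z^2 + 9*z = 8*a^2 - 87*a - 9*z^2 + z*(100 - a) - 11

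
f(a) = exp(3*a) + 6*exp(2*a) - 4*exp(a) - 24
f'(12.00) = 12934012510160124.64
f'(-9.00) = 0.00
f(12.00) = 4311390481196931.12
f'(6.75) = 1877642906.80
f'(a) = 3*exp(3*a) + 12*exp(2*a) - 4*exp(a)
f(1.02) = 32.38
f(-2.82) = -24.22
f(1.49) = 163.74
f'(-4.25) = -0.05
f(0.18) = -18.47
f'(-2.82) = -0.20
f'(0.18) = 17.56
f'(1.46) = 444.79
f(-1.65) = -24.54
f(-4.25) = -24.06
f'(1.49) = 480.58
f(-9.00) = -24.00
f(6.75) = 627337500.18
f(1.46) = 149.86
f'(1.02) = 145.18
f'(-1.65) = -0.30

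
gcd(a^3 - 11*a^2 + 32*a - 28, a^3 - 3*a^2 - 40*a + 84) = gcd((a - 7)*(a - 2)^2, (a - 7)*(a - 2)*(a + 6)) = a^2 - 9*a + 14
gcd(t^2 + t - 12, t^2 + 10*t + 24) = t + 4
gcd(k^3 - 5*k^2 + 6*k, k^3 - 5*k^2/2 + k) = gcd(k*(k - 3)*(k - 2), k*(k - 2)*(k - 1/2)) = k^2 - 2*k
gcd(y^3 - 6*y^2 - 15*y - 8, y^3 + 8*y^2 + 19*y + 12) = y + 1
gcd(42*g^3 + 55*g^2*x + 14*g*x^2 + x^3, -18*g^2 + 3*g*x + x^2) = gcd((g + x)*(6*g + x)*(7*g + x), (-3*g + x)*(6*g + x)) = 6*g + x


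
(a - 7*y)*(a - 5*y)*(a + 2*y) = a^3 - 10*a^2*y + 11*a*y^2 + 70*y^3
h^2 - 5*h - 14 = (h - 7)*(h + 2)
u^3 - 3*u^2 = u^2*(u - 3)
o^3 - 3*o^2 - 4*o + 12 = (o - 3)*(o - 2)*(o + 2)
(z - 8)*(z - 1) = z^2 - 9*z + 8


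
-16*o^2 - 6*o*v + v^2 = (-8*o + v)*(2*o + v)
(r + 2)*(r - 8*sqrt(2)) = r^2 - 8*sqrt(2)*r + 2*r - 16*sqrt(2)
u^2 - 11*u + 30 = (u - 6)*(u - 5)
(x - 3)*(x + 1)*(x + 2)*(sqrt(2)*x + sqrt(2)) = sqrt(2)*x^4 + sqrt(2)*x^3 - 7*sqrt(2)*x^2 - 13*sqrt(2)*x - 6*sqrt(2)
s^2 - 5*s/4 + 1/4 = (s - 1)*(s - 1/4)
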